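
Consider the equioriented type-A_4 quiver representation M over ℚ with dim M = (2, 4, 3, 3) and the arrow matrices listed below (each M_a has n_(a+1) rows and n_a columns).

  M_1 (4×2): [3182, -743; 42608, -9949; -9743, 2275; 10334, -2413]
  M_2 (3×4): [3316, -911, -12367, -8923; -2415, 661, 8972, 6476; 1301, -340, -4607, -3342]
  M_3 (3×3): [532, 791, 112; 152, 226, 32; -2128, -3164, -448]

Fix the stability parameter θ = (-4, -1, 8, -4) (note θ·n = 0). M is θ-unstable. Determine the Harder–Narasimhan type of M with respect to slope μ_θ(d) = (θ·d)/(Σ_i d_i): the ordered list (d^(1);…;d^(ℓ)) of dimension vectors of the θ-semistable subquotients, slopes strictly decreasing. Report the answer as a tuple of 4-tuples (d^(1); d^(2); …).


Via rank(M_{q-1}∘⋯∘M_p): M ≅ I[1,3], I[1,4], I[2,2], I[2,3], I[4,4]^2.
μ_θ-semistable layers: μ^(1)=8; μ^(2)=2; μ^(3)=-1; μ^(4)=-4

((0, 0, 2, 0); (0, 0, 1, 1); (0, 4, 0, 0); (2, 0, 0, 2))


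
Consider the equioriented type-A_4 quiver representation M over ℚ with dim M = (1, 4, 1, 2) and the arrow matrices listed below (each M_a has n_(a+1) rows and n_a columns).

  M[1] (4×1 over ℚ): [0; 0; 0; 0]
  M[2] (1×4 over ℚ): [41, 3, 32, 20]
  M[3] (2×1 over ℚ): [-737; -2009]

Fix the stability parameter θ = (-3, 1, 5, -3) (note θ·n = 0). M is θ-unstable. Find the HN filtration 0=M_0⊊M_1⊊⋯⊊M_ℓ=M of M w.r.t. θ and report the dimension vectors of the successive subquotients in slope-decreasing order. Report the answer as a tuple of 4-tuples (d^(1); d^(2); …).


Barcode: M ≅ I[1,1], I[2,2]^3, I[2,4], I[4,4]. HN layers by μ_θ (2 steps, strictly decreasing):
  μ^(1)=1; μ^(2)=-3

((0, 4, 1, 1); (1, 0, 0, 1))


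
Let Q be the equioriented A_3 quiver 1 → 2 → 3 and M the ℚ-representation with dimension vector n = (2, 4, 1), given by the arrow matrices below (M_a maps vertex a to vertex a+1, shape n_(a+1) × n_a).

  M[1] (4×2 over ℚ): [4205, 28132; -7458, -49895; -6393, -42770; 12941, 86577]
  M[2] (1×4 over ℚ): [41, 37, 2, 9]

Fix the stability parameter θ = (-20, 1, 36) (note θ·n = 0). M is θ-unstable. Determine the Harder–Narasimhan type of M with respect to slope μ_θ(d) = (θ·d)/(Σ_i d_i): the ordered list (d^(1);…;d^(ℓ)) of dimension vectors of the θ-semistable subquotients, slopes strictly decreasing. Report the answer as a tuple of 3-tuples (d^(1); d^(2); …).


Interval decomposition of M: I[1,2], I[1,3], I[2,2]^2.
HN type (ℓ=3): μ^(1)=36; μ^(2)=1; μ^(3)=-20

((0, 0, 1); (0, 4, 0); (2, 0, 0))


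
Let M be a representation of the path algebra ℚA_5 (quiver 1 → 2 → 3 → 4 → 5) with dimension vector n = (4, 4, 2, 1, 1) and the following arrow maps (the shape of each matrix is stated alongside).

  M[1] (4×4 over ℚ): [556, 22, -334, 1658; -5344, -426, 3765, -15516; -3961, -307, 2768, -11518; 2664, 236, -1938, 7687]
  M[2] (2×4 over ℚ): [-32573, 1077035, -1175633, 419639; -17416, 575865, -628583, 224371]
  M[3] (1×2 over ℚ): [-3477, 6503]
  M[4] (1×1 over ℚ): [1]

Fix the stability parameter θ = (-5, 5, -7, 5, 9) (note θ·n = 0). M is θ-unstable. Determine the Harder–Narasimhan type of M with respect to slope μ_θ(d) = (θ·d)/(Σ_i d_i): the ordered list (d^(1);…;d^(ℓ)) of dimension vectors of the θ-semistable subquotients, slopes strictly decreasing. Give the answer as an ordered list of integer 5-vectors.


Interval decomposition of M: I[1,2]^2, I[1,3], I[1,5].
HN type (ℓ=4): μ^(1)=9; μ^(2)=5; μ^(3)=-1; μ^(4)=-5

((0, 0, 0, 0, 1); (0, 2, 0, 1, 0); (0, 2, 2, 0, 0); (4, 0, 0, 0, 0))


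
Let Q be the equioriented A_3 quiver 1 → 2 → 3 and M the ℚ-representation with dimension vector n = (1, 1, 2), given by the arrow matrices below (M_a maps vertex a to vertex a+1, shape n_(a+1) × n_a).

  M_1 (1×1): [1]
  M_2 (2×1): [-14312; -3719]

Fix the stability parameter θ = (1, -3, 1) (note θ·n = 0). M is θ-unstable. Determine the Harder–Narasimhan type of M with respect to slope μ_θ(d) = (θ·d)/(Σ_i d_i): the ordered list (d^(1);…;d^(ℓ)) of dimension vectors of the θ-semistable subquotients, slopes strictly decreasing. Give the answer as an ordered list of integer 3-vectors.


Barcode: M ≅ I[1,3], I[3,3]. HN layers by μ_θ (2 steps, strictly decreasing):
  μ^(1)=1; μ^(2)=-1

((0, 0, 2); (1, 1, 0))


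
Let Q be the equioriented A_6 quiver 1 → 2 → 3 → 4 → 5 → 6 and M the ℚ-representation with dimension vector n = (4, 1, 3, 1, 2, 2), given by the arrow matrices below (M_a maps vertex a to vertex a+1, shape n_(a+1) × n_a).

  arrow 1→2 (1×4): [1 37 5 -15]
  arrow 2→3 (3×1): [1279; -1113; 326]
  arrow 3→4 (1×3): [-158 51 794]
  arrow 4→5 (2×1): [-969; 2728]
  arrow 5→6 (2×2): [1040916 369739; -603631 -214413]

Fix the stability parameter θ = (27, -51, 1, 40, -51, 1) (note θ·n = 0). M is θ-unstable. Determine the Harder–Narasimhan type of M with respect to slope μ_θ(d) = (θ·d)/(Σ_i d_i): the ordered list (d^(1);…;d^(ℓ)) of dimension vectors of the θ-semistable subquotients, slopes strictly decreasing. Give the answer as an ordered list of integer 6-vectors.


Barcode: M ≅ I[1,1]^3, I[1,6], I[3,3]^2, I[5,6]. HN layers by μ_θ (5 steps, strictly decreasing):
  μ^(1)=27; μ^(2)=1; μ^(3)=-10/3; μ^(4)=-12; μ^(5)=-51

((3, 0, 0, 0, 0, 0); (0, 0, 2, 0, 0, 2); (0, 0, 1, 1, 1, 0); (1, 1, 0, 0, 0, 0); (0, 0, 0, 0, 1, 0))


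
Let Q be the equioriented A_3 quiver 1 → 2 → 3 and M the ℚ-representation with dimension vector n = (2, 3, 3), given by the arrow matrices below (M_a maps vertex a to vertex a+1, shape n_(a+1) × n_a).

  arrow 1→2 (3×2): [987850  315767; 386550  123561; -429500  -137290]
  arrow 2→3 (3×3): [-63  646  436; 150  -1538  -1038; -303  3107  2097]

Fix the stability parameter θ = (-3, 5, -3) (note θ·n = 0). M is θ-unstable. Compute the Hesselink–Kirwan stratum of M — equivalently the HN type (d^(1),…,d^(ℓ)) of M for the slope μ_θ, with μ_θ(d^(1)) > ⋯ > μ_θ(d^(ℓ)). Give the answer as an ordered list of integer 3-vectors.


Interval decomposition of M: I[1,1], I[1,3], I[2,2], I[2,3], I[3,3].
HN type (ℓ=3): μ^(1)=5; μ^(2)=1; μ^(3)=-3

((0, 1, 0); (0, 2, 2); (2, 0, 1))


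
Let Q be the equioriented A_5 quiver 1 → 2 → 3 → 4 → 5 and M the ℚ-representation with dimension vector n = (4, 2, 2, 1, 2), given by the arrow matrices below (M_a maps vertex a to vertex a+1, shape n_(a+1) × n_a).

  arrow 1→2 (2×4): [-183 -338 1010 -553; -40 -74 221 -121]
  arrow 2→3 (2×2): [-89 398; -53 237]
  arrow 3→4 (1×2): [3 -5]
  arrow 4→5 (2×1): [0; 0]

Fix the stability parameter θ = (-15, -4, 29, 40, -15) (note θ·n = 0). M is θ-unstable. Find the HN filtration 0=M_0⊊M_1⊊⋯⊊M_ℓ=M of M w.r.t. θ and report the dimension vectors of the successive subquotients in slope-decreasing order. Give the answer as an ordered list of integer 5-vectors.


Barcode: M ≅ I[1,1]^2, I[1,3], I[1,4], I[5,5]^2. HN layers by μ_θ (4 steps, strictly decreasing):
  μ^(1)=40; μ^(2)=29; μ^(3)=-4; μ^(4)=-15

((0, 0, 0, 1, 0); (0, 0, 2, 0, 0); (0, 2, 0, 0, 0); (4, 0, 0, 0, 2))


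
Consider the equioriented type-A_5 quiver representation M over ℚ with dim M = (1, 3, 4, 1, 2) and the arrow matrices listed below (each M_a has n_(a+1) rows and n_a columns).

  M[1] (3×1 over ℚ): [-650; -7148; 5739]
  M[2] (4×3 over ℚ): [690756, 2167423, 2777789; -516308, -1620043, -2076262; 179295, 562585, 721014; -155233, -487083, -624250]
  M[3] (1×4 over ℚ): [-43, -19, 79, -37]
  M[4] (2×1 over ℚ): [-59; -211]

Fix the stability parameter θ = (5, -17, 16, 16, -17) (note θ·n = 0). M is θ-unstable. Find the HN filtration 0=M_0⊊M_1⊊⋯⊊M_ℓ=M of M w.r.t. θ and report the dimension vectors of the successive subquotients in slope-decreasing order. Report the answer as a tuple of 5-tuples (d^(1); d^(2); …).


Via rank(M_{q-1}∘⋯∘M_p): M ≅ I[1,5], I[2,3]^2, I[3,3], I[5,5].
μ_θ-semistable layers: μ^(1)=16; μ^(2)=5; μ^(3)=-6; μ^(4)=-17

((0, 0, 3, 0, 0); (0, 0, 1, 1, 1); (1, 1, 0, 0, 0); (0, 2, 0, 0, 1))


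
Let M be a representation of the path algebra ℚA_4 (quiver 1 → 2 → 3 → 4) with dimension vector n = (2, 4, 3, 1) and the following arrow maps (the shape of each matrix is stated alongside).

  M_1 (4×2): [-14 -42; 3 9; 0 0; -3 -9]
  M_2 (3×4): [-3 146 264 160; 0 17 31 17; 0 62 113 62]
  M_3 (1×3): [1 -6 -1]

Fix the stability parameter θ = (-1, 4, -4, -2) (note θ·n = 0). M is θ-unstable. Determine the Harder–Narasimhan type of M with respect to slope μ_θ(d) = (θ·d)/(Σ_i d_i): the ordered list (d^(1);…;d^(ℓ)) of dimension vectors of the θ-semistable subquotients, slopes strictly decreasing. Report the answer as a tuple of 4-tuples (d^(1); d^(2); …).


Interval decomposition of M: I[1,1], I[1,2], I[2,3]^2, I[2,4].
HN type (ℓ=4): μ^(1)=4; μ^(2)=0; μ^(3)=-2/3; μ^(4)=-1

((0, 1, 0, 0); (0, 2, 2, 0); (0, 1, 1, 1); (2, 0, 0, 0))


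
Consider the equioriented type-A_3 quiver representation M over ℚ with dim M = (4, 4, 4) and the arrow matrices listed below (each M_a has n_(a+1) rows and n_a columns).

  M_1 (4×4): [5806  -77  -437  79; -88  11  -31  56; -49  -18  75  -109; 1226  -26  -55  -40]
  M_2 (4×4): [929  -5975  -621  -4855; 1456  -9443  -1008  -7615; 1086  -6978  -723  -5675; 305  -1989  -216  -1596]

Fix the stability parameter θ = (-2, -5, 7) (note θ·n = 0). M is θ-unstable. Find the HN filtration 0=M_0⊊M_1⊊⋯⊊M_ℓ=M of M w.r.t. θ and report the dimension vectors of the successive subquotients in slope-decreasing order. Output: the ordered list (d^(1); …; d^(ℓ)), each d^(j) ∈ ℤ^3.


Via rank(M_{q-1}∘⋯∘M_p): M ≅ I[1,2], I[1,3]^3, I[3,3].
μ_θ-semistable layers: μ^(1)=7; μ^(2)=-7/2

((0, 0, 4); (4, 4, 0))


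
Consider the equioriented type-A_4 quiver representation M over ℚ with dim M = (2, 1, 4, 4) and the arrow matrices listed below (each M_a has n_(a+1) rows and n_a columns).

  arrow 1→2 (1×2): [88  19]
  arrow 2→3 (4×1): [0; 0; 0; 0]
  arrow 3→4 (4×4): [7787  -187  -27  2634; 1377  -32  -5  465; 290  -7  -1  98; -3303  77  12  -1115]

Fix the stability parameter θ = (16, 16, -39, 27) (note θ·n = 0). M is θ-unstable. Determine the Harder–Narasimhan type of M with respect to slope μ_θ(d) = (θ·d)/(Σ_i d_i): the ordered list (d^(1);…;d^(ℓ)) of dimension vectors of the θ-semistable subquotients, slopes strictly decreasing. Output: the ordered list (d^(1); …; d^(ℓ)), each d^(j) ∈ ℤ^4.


Interval decomposition of M: I[1,1], I[1,2], I[3,4]^4.
HN type (ℓ=3): μ^(1)=27; μ^(2)=16; μ^(3)=-39

((0, 0, 0, 4); (2, 1, 0, 0); (0, 0, 4, 0))


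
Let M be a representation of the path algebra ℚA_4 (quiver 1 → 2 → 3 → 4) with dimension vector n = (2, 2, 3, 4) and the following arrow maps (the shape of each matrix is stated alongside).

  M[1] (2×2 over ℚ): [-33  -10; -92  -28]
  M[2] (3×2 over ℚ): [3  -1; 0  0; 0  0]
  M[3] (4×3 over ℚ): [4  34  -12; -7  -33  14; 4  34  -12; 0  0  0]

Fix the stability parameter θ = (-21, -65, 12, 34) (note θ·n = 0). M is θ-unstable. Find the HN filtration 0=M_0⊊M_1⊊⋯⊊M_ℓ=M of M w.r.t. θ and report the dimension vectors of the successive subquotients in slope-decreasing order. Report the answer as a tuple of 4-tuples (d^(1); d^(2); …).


Barcode: M ≅ I[1,2], I[1,4], I[3,3], I[3,4], I[4,4]^2. HN layers by μ_θ (3 steps, strictly decreasing):
  μ^(1)=34; μ^(2)=12; μ^(3)=-43

((0, 0, 0, 4); (0, 0, 3, 0); (2, 2, 0, 0))


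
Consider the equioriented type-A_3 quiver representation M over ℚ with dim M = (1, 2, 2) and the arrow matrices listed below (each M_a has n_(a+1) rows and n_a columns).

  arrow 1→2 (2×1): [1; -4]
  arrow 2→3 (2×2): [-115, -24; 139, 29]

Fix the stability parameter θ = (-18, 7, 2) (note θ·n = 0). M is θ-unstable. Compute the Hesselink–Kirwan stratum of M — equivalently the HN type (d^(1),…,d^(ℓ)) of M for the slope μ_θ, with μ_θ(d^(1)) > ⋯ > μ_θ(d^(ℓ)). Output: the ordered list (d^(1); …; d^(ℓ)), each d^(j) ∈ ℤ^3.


Barcode: M ≅ I[1,3], I[2,3]. HN layers by μ_θ (2 steps, strictly decreasing):
  μ^(1)=9/2; μ^(2)=-18

((0, 2, 2); (1, 0, 0))


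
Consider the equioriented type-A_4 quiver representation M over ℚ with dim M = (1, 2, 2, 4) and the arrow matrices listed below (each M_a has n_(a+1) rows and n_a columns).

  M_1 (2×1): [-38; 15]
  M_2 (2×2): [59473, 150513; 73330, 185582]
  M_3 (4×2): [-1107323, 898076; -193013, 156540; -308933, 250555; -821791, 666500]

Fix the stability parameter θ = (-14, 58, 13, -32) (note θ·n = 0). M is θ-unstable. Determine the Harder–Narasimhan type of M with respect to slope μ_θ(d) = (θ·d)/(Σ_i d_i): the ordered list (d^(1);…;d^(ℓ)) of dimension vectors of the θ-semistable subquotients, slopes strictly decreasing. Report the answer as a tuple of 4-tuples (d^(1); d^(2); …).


Via rank(M_{q-1}∘⋯∘M_p): M ≅ I[1,4], I[2,4], I[4,4]^2.
μ_θ-semistable layers: μ^(1)=13; μ^(2)=-14; μ^(3)=-32

((0, 2, 2, 2); (1, 0, 0, 0); (0, 0, 0, 2))


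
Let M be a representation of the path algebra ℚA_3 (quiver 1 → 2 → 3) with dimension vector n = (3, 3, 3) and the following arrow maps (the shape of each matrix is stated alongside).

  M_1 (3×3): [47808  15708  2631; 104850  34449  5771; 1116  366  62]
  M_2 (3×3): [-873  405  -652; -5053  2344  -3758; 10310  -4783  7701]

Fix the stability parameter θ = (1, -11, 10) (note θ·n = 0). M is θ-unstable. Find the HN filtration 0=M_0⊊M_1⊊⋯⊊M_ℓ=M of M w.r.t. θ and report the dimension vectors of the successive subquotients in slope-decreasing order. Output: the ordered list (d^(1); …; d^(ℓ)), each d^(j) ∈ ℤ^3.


Via rank(M_{q-1}∘⋯∘M_p): M ≅ I[1,1], I[1,3]^2, I[2,3].
μ_θ-semistable layers: μ^(1)=10; μ^(2)=1; μ^(3)=-5; μ^(4)=-11

((0, 0, 3); (1, 0, 0); (2, 2, 0); (0, 1, 0))


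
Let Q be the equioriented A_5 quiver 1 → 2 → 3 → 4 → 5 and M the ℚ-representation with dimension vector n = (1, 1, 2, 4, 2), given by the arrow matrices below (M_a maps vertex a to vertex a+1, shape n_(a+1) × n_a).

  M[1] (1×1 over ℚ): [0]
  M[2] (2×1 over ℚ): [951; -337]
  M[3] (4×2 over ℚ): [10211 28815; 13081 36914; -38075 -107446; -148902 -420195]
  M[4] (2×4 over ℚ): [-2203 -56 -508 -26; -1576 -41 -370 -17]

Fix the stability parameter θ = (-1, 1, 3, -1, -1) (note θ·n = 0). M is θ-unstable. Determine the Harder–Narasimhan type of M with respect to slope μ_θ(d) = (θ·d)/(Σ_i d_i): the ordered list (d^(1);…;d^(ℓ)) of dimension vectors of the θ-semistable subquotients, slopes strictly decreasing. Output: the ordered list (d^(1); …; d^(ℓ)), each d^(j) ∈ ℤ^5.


Via rank(M_{q-1}∘⋯∘M_p): M ≅ I[1,1], I[2,4], I[3,5], I[4,4], I[4,5].
μ_θ-semistable layers: μ^(1)=1; μ^(2)=1/3; μ^(3)=-1

((0, 1, 1, 1, 0); (0, 0, 1, 1, 1); (1, 0, 0, 2, 1))


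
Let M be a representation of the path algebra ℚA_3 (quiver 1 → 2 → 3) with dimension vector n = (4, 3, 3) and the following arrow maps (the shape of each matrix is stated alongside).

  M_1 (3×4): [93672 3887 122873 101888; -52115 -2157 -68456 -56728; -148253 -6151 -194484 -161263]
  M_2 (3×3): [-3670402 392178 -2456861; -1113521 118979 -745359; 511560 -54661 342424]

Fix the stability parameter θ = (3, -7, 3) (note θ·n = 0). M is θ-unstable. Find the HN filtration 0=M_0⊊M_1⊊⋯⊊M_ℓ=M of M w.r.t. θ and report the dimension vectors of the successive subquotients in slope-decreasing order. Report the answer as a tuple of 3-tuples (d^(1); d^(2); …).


Barcode: M ≅ I[1,1], I[1,3]^3. HN layers by μ_θ (2 steps, strictly decreasing):
  μ^(1)=3; μ^(2)=-2

((1, 0, 3); (3, 3, 0))


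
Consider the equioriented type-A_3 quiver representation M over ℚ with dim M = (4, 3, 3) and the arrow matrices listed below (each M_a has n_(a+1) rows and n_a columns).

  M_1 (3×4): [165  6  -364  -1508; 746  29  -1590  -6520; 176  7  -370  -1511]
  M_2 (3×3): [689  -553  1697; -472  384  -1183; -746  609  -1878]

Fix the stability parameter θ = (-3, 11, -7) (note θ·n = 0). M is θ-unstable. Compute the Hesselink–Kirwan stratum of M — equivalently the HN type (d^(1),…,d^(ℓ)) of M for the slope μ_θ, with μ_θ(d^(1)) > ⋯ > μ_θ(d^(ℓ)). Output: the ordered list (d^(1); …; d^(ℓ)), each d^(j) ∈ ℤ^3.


Interval decomposition of M: I[1,1], I[1,3]^3.
HN type (ℓ=2): μ^(1)=2; μ^(2)=-3

((0, 3, 3); (4, 0, 0))


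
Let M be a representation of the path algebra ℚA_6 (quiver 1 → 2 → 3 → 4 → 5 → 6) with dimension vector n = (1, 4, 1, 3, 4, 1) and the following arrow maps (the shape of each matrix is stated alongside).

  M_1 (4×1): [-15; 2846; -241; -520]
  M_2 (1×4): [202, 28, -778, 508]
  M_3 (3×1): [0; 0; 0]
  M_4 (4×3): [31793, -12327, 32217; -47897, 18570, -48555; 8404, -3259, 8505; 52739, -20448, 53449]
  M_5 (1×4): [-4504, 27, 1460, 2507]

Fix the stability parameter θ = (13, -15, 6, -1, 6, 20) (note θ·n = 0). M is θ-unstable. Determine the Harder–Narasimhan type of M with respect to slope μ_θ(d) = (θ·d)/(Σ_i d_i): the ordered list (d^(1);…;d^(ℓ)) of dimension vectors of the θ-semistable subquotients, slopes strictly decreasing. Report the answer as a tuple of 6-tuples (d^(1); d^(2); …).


Interval decomposition of M: I[1,3], I[2,2]^3, I[4,5]^2, I[4,6], I[5,5].
HN type (ℓ=4): μ^(1)=20; μ^(2)=6; μ^(3)=-1; μ^(4)=-15

((0, 0, 0, 0, 0, 1); (0, 0, 1, 0, 4, 0); (1, 1, 0, 3, 0, 0); (0, 3, 0, 0, 0, 0))


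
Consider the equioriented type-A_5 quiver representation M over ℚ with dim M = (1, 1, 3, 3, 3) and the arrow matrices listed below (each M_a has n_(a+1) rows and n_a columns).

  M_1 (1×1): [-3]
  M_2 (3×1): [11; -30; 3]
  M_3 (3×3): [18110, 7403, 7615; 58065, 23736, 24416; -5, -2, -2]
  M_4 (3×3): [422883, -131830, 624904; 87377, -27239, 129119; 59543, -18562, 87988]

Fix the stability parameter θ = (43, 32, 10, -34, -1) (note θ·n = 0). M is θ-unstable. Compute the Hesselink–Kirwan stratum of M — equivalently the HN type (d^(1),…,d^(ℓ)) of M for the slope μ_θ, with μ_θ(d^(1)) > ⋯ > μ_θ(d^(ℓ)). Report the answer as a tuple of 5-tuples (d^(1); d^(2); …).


Interval decomposition of M: I[1,5], I[3,3], I[3,4], I[4,5], I[5,5].
HN type (ℓ=4): μ^(1)=10; μ^(2)=-1; μ^(3)=-12; μ^(4)=-34

((1, 1, 2, 1, 1); (0, 0, 0, 0, 2); (0, 0, 1, 1, 0); (0, 0, 0, 1, 0))


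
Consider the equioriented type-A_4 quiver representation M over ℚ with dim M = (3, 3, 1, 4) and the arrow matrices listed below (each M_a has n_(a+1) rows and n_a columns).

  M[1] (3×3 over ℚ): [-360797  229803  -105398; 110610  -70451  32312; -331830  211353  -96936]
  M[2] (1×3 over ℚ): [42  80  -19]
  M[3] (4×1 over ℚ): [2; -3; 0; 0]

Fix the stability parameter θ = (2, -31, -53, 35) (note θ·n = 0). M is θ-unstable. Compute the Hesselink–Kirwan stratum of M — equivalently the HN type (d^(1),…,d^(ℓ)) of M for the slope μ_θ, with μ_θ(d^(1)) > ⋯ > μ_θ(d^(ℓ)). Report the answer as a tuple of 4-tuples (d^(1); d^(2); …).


Interval decomposition of M: I[1,1], I[1,2], I[1,4], I[2,2], I[4,4]^3.
HN type (ℓ=5): μ^(1)=35; μ^(2)=2; μ^(3)=-29/2; μ^(4)=-82/3; μ^(5)=-31

((0, 0, 0, 4); (1, 0, 0, 0); (1, 1, 0, 0); (1, 1, 1, 0); (0, 1, 0, 0))


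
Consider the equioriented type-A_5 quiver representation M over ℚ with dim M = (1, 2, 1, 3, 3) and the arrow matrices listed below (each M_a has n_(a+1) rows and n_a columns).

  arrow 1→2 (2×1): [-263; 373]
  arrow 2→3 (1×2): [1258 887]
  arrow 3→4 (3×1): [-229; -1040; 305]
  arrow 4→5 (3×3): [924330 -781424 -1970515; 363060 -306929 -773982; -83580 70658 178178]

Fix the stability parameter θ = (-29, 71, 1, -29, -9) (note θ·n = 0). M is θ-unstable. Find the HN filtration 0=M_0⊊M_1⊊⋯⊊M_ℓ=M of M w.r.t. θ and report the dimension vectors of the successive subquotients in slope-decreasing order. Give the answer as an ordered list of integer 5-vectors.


Via rank(M_{q-1}∘⋯∘M_p): M ≅ I[1,5], I[2,2], I[4,4], I[4,5], I[5,5].
μ_θ-semistable layers: μ^(1)=71; μ^(2)=17/2; μ^(3)=-9; μ^(4)=-29

((0, 1, 0, 0, 0); (0, 1, 1, 1, 1); (0, 0, 0, 0, 2); (1, 0, 0, 2, 0))


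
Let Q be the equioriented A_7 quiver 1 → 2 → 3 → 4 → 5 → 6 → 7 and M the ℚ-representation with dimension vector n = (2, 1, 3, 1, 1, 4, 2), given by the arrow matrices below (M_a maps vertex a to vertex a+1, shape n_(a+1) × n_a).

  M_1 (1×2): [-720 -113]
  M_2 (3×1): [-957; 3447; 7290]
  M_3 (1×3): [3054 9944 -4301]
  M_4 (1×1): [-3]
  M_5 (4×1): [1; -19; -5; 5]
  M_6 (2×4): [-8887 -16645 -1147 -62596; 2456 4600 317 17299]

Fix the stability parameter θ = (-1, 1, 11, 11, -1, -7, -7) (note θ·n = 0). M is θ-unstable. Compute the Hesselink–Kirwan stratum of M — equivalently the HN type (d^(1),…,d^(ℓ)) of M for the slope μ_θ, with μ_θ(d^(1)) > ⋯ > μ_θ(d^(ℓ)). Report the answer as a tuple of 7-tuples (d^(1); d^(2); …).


Barcode: M ≅ I[1,1], I[1,3], I[3,3], I[3,7], I[6,6]^2, I[6,7]. HN layers by μ_θ (5 steps, strictly decreasing):
  μ^(1)=11; μ^(2)=7/5; μ^(3)=1; μ^(4)=-1; μ^(5)=-7

((0, 0, 2, 0, 0, 0, 0); (0, 0, 1, 1, 1, 1, 1); (0, 1, 0, 0, 0, 0, 0); (2, 0, 0, 0, 0, 0, 0); (0, 0, 0, 0, 0, 3, 1))


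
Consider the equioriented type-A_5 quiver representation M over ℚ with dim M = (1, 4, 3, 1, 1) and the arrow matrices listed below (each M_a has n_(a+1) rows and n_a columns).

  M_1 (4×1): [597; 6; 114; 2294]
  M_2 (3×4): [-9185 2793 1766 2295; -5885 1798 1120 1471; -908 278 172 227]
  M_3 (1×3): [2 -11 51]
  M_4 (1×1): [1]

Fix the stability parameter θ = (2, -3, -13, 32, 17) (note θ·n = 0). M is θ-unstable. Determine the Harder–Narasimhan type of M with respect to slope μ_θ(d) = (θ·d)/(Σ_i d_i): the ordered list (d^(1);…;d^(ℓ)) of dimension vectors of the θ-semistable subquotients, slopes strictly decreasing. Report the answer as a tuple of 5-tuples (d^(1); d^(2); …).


Barcode: M ≅ I[1,5], I[2,2], I[2,3]^2. HN layers by μ_θ (4 steps, strictly decreasing):
  μ^(1)=49/2; μ^(2)=-3; μ^(3)=-14/3; μ^(4)=-8

((0, 0, 0, 1, 1); (0, 1, 0, 0, 0); (1, 1, 1, 0, 0); (0, 2, 2, 0, 0))


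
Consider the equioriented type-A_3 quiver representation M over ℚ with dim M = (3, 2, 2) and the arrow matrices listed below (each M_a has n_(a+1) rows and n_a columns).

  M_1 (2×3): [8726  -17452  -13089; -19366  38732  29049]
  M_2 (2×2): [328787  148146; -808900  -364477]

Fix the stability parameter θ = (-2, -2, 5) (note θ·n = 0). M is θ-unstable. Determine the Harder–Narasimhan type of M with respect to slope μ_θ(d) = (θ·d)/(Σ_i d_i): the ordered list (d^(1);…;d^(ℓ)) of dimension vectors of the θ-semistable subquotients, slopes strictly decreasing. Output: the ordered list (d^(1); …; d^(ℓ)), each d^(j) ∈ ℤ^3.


Via rank(M_{q-1}∘⋯∘M_p): M ≅ I[1,1]^2, I[1,3], I[2,3].
μ_θ-semistable layers: μ^(1)=5; μ^(2)=-2

((0, 0, 2); (3, 2, 0))


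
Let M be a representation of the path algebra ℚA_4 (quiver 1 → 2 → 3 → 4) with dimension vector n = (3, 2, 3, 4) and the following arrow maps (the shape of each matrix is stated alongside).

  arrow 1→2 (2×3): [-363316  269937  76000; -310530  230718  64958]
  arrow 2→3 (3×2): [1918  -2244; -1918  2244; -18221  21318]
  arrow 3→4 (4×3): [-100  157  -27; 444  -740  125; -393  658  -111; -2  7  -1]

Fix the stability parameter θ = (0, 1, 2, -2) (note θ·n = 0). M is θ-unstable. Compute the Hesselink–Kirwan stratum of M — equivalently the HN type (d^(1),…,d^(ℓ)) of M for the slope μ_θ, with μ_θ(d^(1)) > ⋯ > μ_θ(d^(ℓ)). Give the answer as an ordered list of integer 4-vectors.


Interval decomposition of M: I[1,1], I[1,2], I[1,4], I[3,4]^2, I[4,4].
HN type (ℓ=4): μ^(1)=1; μ^(2)=1/3; μ^(3)=0; μ^(4)=-2

((0, 1, 0, 0); (0, 1, 1, 1); (3, 0, 2, 2); (0, 0, 0, 1))


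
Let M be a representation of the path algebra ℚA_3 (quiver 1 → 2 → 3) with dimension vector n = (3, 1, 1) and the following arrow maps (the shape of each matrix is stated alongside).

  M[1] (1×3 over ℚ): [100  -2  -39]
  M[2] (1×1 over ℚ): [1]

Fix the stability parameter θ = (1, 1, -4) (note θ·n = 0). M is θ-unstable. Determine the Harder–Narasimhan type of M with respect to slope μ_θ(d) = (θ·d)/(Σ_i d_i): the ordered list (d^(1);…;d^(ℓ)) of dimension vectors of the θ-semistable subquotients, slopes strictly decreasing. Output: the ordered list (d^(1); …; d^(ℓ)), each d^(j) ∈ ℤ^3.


Interval decomposition of M: I[1,1]^2, I[1,3].
HN type (ℓ=2): μ^(1)=1; μ^(2)=-2/3

((2, 0, 0); (1, 1, 1))


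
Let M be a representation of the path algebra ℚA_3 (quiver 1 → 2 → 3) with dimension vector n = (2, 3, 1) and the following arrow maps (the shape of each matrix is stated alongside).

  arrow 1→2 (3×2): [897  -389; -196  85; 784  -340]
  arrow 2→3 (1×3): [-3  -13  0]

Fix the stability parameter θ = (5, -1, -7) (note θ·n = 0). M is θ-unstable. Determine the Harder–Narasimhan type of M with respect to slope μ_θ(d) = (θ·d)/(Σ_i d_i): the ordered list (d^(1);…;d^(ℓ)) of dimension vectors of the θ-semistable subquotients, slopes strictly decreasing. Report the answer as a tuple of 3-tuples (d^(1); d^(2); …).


Interval decomposition of M: I[1,2], I[1,3], I[2,2].
HN type (ℓ=2): μ^(1)=2; μ^(2)=-1

((1, 1, 0); (1, 2, 1))


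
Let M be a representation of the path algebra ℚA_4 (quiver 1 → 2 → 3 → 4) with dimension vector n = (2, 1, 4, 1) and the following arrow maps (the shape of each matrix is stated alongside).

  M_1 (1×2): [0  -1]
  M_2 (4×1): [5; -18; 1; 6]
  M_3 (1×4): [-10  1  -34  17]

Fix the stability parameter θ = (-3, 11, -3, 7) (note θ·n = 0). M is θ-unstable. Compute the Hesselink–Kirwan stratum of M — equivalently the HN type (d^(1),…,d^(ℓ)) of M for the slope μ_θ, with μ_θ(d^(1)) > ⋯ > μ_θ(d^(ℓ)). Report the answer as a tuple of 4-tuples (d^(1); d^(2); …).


Interval decomposition of M: I[1,1], I[1,3], I[3,3]^2, I[3,4].
HN type (ℓ=3): μ^(1)=7; μ^(2)=4; μ^(3)=-3

((0, 0, 0, 1); (0, 1, 1, 0); (2, 0, 3, 0))


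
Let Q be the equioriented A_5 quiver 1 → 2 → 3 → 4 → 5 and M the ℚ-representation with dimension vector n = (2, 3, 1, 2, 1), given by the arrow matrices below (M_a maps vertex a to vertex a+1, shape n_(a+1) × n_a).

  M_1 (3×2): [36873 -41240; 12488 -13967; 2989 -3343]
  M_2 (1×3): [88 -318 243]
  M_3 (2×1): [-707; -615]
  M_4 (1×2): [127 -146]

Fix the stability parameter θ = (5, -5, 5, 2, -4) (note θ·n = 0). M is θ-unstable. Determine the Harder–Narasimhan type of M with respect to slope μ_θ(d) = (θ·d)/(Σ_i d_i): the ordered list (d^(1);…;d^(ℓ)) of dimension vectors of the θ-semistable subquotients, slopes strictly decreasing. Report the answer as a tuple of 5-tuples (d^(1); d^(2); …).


Barcode: M ≅ I[1,2], I[1,5], I[2,2], I[4,4]. HN layers by μ_θ (4 steps, strictly decreasing):
  μ^(1)=2; μ^(2)=1; μ^(3)=0; μ^(4)=-5

((0, 0, 0, 1, 0); (0, 0, 1, 1, 1); (2, 2, 0, 0, 0); (0, 1, 0, 0, 0))


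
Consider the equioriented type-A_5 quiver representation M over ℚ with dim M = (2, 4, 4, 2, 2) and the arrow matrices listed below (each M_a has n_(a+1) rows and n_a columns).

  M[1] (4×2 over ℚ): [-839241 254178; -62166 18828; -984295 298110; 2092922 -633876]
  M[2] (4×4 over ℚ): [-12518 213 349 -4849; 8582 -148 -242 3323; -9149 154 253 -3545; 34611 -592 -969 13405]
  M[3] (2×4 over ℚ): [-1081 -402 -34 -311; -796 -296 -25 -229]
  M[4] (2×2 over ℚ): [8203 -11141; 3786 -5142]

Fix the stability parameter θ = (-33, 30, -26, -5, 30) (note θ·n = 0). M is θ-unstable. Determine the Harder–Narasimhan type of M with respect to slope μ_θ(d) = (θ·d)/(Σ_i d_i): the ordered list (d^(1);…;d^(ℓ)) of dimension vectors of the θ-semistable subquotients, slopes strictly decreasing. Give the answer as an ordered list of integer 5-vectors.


Barcode: M ≅ I[1,1], I[1,5], I[2,2], I[2,3], I[2,4], I[3,3], I[5,5]. HN layers by μ_θ (5 steps, strictly decreasing):
  μ^(1)=30; μ^(2)=2; μ^(3)=-1/3; μ^(4)=-26; μ^(5)=-33

((0, 1, 0, 0, 2); (0, 1, 1, 0, 0); (0, 2, 2, 2, 0); (0, 0, 1, 0, 0); (2, 0, 0, 0, 0))


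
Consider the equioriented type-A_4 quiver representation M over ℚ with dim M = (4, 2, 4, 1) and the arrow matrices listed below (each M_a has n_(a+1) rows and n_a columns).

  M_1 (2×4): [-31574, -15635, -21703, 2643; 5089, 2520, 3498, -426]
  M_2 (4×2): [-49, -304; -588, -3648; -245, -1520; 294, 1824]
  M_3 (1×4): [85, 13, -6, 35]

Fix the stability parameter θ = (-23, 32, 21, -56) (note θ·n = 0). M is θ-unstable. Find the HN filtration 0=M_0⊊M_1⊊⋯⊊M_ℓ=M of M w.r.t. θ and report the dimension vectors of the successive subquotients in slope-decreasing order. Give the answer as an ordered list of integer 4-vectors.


Interval decomposition of M: I[1,1]^2, I[1,2], I[1,4], I[3,3]^3.
HN type (ℓ=4): μ^(1)=32; μ^(2)=21; μ^(3)=-1; μ^(4)=-23

((0, 1, 0, 0); (0, 0, 3, 0); (0, 1, 1, 1); (4, 0, 0, 0))


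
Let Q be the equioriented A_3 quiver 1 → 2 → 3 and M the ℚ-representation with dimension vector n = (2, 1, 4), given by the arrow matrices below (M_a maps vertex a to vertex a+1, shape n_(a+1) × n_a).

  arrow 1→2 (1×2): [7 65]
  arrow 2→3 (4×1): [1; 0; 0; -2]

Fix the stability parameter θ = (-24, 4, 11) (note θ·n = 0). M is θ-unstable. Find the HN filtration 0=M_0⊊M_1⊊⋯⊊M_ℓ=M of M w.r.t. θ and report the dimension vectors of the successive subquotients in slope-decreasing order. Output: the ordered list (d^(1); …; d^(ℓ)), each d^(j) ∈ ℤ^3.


Via rank(M_{q-1}∘⋯∘M_p): M ≅ I[1,1], I[1,3], I[3,3]^3.
μ_θ-semistable layers: μ^(1)=11; μ^(2)=4; μ^(3)=-24

((0, 0, 4); (0, 1, 0); (2, 0, 0))


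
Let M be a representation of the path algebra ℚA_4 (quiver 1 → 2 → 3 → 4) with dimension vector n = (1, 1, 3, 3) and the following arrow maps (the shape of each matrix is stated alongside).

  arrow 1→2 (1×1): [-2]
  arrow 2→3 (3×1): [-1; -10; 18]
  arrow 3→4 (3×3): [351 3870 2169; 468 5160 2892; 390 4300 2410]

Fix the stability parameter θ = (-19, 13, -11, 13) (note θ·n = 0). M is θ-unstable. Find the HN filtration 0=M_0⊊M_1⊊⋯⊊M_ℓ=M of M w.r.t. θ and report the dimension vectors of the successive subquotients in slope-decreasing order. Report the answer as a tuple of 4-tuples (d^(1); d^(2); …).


Via rank(M_{q-1}∘⋯∘M_p): M ≅ I[1,4], I[3,3]^2, I[4,4]^2.
μ_θ-semistable layers: μ^(1)=13; μ^(2)=1; μ^(3)=-11; μ^(4)=-19

((0, 0, 0, 3); (0, 1, 1, 0); (0, 0, 2, 0); (1, 0, 0, 0))


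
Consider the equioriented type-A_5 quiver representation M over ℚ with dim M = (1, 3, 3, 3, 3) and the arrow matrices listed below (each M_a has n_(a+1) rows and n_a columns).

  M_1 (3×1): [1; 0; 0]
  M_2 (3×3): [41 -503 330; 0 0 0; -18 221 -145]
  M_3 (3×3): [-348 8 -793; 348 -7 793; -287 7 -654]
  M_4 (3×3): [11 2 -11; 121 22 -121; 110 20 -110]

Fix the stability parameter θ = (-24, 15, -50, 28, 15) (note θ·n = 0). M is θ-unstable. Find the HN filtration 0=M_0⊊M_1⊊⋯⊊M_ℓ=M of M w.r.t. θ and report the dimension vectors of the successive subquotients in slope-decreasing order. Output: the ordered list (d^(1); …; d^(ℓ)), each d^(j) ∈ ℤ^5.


Barcode: M ≅ I[1,5], I[2,2], I[2,4], I[3,4], I[5,5]^2. HN layers by μ_θ (6 steps, strictly decreasing):
  μ^(1)=28; μ^(2)=43/2; μ^(3)=15; μ^(4)=-35/2; μ^(5)=-24; μ^(6)=-50

((0, 0, 0, 2, 0); (0, 0, 0, 1, 1); (0, 1, 0, 0, 2); (0, 2, 2, 0, 0); (1, 0, 0, 0, 0); (0, 0, 1, 0, 0))


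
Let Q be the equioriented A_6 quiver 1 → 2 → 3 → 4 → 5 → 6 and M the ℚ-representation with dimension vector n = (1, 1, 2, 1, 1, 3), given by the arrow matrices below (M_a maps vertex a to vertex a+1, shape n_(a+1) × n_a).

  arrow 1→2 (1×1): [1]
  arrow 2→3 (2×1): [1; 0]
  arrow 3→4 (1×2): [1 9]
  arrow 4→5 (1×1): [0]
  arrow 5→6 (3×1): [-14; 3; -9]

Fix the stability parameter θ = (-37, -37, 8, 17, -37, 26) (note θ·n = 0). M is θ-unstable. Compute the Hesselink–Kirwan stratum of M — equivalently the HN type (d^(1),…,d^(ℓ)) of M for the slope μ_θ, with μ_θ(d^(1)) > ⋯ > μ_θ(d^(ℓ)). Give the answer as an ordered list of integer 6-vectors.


Interval decomposition of M: I[1,4], I[3,3], I[5,6], I[6,6]^2.
HN type (ℓ=4): μ^(1)=26; μ^(2)=17; μ^(3)=8; μ^(4)=-37

((0, 0, 0, 0, 0, 3); (0, 0, 0, 1, 0, 0); (0, 0, 2, 0, 0, 0); (1, 1, 0, 0, 1, 0))


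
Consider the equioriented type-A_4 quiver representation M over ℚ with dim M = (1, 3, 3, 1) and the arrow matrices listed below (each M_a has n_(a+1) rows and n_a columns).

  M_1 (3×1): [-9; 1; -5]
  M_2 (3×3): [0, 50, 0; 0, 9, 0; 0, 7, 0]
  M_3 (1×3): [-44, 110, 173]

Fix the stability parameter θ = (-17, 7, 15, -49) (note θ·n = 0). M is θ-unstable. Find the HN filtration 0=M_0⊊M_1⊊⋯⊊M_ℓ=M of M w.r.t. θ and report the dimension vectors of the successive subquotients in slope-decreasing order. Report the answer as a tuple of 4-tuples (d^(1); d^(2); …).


Via rank(M_{q-1}∘⋯∘M_p): M ≅ I[1,4], I[2,2]^2, I[3,3]^2.
μ_θ-semistable layers: μ^(1)=15; μ^(2)=7; μ^(3)=-9; μ^(4)=-17

((0, 0, 2, 0); (0, 2, 0, 0); (0, 1, 1, 1); (1, 0, 0, 0))


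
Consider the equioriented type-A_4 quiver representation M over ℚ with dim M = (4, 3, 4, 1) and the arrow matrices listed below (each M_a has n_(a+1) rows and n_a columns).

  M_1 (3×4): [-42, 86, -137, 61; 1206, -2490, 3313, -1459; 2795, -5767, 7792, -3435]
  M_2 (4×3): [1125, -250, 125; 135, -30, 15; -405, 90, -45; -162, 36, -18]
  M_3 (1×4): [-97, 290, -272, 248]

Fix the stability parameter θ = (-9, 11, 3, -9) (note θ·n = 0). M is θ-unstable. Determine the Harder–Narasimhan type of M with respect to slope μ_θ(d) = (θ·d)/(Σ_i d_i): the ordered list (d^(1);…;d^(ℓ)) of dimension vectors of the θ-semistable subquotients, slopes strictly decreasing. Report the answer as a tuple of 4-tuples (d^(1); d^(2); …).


Interval decomposition of M: I[1,1], I[1,2]^2, I[1,4], I[3,3]^3.
HN type (ℓ=4): μ^(1)=11; μ^(2)=3; μ^(3)=5/3; μ^(4)=-9

((0, 2, 0, 0); (0, 0, 3, 0); (0, 1, 1, 1); (4, 0, 0, 0))


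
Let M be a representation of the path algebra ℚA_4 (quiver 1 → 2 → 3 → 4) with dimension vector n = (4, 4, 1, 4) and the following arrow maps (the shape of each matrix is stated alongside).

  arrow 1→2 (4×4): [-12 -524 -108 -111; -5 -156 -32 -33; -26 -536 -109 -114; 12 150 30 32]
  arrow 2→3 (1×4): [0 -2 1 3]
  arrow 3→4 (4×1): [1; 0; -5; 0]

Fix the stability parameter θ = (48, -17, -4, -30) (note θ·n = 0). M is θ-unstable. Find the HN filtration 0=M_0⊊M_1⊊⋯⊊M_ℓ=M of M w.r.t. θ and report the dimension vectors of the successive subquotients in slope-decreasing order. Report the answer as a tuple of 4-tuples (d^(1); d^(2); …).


Interval decomposition of M: I[1,2]^3, I[1,4], I[4,4]^3.
HN type (ℓ=3): μ^(1)=31/2; μ^(2)=-3/4; μ^(3)=-30

((3, 3, 0, 0); (1, 1, 1, 1); (0, 0, 0, 3))


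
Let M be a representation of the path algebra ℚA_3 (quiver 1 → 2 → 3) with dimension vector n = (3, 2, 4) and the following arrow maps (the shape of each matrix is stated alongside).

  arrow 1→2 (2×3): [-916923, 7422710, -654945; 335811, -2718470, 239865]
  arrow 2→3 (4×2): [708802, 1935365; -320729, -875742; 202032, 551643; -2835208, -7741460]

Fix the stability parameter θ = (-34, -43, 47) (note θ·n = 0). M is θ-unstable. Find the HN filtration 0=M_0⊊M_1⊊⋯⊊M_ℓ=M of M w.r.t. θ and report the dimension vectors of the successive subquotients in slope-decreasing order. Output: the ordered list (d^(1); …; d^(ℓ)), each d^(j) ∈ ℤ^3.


Interval decomposition of M: I[1,1]^2, I[1,3], I[2,3], I[3,3]^2.
HN type (ℓ=4): μ^(1)=47; μ^(2)=-34; μ^(3)=-77/2; μ^(4)=-43

((0, 0, 4); (2, 0, 0); (1, 1, 0); (0, 1, 0))


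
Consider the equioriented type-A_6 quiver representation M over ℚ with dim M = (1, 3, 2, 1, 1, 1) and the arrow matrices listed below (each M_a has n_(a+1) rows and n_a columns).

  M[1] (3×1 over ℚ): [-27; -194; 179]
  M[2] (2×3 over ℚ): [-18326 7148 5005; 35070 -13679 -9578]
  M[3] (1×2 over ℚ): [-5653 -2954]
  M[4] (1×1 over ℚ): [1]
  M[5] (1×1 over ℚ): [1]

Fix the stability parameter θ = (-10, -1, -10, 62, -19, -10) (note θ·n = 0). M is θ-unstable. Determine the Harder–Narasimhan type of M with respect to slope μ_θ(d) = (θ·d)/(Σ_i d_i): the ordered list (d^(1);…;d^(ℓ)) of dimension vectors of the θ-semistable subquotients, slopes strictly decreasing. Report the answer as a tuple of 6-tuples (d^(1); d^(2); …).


Barcode: M ≅ I[1,6], I[2,2], I[2,3]. HN layers by μ_θ (4 steps, strictly decreasing):
  μ^(1)=11; μ^(2)=-1; μ^(3)=-11/2; μ^(4)=-10

((0, 0, 0, 1, 1, 1); (0, 1, 0, 0, 0, 0); (0, 2, 2, 0, 0, 0); (1, 0, 0, 0, 0, 0))


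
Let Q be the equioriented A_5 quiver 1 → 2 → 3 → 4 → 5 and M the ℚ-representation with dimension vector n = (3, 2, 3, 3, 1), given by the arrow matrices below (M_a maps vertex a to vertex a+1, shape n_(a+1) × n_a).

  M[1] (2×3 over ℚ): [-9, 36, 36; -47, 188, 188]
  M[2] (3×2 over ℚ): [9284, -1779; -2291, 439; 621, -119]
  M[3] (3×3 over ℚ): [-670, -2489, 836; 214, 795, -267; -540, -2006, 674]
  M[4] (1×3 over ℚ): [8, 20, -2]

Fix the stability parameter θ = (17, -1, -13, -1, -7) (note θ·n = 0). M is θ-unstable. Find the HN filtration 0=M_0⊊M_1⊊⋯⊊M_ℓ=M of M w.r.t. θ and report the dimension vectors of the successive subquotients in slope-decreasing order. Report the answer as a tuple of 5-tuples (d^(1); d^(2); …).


Via rank(M_{q-1}∘⋯∘M_p): M ≅ I[1,1]^2, I[1,3], I[2,4], I[3,4], I[4,5].
μ_θ-semistable layers: μ^(1)=17; μ^(2)=1; μ^(3)=-1; μ^(4)=-4; μ^(5)=-7; μ^(6)=-13

((2, 0, 0, 0, 0); (1, 1, 1, 0, 0); (0, 0, 0, 2, 0); (0, 0, 0, 1, 1); (0, 1, 1, 0, 0); (0, 0, 1, 0, 0))


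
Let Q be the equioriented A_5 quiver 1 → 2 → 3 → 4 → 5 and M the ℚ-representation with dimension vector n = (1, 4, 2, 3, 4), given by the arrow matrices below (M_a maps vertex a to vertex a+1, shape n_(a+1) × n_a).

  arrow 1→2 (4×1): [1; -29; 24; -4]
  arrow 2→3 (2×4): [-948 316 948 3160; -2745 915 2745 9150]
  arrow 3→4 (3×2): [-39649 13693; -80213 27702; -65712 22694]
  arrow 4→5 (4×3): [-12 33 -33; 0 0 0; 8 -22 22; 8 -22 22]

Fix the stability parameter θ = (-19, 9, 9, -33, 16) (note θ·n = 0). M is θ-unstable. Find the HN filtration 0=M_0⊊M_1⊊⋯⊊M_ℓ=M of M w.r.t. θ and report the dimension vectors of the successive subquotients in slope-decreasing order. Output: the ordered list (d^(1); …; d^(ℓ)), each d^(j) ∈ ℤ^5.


Barcode: M ≅ I[1,2], I[2,2]^2, I[2,4], I[3,5], I[4,4], I[5,5]^3. HN layers by μ_θ (6 steps, strictly decreasing):
  μ^(1)=16; μ^(2)=9; μ^(3)=-5; μ^(4)=-12; μ^(5)=-19; μ^(6)=-33

((0, 0, 0, 0, 4); (0, 3, 0, 0, 0); (0, 1, 1, 1, 0); (0, 0, 1, 1, 0); (1, 0, 0, 0, 0); (0, 0, 0, 1, 0))


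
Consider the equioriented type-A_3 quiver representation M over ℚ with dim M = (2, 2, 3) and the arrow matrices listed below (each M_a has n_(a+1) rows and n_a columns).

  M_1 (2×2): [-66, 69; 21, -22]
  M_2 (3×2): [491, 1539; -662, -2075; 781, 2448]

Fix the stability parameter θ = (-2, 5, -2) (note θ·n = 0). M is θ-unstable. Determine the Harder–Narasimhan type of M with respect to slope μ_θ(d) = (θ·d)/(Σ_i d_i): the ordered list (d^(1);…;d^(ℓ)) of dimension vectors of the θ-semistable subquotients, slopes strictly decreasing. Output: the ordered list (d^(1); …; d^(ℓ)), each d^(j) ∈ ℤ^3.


Barcode: M ≅ I[1,3]^2, I[3,3]. HN layers by μ_θ (2 steps, strictly decreasing):
  μ^(1)=3/2; μ^(2)=-2

((0, 2, 2); (2, 0, 1))


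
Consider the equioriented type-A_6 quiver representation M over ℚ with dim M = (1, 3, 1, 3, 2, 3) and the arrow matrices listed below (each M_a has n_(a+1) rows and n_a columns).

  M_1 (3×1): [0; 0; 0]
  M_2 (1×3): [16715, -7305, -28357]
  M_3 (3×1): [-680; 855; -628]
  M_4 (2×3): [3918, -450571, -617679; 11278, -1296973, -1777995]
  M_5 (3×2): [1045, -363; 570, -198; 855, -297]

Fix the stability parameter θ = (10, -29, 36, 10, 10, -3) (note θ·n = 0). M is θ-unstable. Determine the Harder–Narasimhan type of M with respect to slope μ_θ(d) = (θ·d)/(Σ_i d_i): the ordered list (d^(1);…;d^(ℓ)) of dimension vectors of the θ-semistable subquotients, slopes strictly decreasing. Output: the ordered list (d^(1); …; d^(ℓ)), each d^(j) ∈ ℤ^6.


Interval decomposition of M: I[1,1], I[2,2]^2, I[2,5], I[4,4], I[4,6], I[6,6]^2.
HN type (ℓ=5): μ^(1)=56/3; μ^(2)=10; μ^(3)=17/3; μ^(4)=-3; μ^(5)=-29

((0, 0, 1, 1, 1, 0); (1, 0, 0, 1, 0, 0); (0, 0, 0, 1, 1, 1); (0, 0, 0, 0, 0, 2); (0, 3, 0, 0, 0, 0))
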